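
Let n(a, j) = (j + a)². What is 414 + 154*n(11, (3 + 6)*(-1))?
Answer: 1030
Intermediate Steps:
n(a, j) = (a + j)²
414 + 154*n(11, (3 + 6)*(-1)) = 414 + 154*(11 + (3 + 6)*(-1))² = 414 + 154*(11 + 9*(-1))² = 414 + 154*(11 - 9)² = 414 + 154*2² = 414 + 154*4 = 414 + 616 = 1030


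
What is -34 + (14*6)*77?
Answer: 6434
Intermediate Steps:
-34 + (14*6)*77 = -34 + 84*77 = -34 + 6468 = 6434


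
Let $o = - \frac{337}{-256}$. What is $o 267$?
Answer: $\frac{89979}{256} \approx 351.48$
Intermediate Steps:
$o = \frac{337}{256}$ ($o = \left(-337\right) \left(- \frac{1}{256}\right) = \frac{337}{256} \approx 1.3164$)
$o 267 = \frac{337}{256} \cdot 267 = \frac{89979}{256}$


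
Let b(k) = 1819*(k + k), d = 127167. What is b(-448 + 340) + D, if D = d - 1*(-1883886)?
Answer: 1618149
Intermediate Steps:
b(k) = 3638*k (b(k) = 1819*(2*k) = 3638*k)
D = 2011053 (D = 127167 - 1*(-1883886) = 127167 + 1883886 = 2011053)
b(-448 + 340) + D = 3638*(-448 + 340) + 2011053 = 3638*(-108) + 2011053 = -392904 + 2011053 = 1618149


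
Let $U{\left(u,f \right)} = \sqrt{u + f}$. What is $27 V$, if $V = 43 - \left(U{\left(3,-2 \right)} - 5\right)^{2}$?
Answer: $729$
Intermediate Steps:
$U{\left(u,f \right)} = \sqrt{f + u}$
$V = 27$ ($V = 43 - \left(\sqrt{-2 + 3} - 5\right)^{2} = 43 - \left(\sqrt{1} - 5\right)^{2} = 43 - \left(1 - 5\right)^{2} = 43 - \left(-4\right)^{2} = 43 - 16 = 27$)
$27 V = 27 \cdot 27 = 729$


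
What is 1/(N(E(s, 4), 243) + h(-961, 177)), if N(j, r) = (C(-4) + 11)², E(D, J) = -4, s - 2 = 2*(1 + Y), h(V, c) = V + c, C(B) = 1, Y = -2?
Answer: -1/640 ≈ -0.0015625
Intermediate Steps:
s = 0 (s = 2 + 2*(1 - 2) = 2 + 2*(-1) = 2 - 2 = 0)
N(j, r) = 144 (N(j, r) = (1 + 11)² = 12² = 144)
1/(N(E(s, 4), 243) + h(-961, 177)) = 1/(144 + (-961 + 177)) = 1/(144 - 784) = 1/(-640) = -1/640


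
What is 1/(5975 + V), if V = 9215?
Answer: 1/15190 ≈ 6.5833e-5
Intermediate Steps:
1/(5975 + V) = 1/(5975 + 9215) = 1/15190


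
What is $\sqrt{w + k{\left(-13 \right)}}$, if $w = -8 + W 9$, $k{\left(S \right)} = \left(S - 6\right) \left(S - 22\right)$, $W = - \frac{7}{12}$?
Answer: $\frac{\sqrt{2607}}{2} \approx 25.529$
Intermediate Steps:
$W = - \frac{7}{12}$ ($W = \left(-7\right) \frac{1}{12} = - \frac{7}{12} \approx -0.58333$)
$k{\left(S \right)} = \left(-22 + S\right) \left(-6 + S\right)$ ($k{\left(S \right)} = \left(-6 + S\right) \left(-22 + S\right) = \left(-22 + S\right) \left(-6 + S\right)$)
$w = - \frac{53}{4}$ ($w = -8 - \frac{21}{4} = - \frac{53}{4} \approx -13.25$)
$\sqrt{w + k{\left(-13 \right)}} = \sqrt{- \frac{53}{4} + \left(132 + \left(-13\right)^{2} - -364\right)} = \sqrt{- \frac{53}{4} + \left(132 + 169 + 364\right)} = \sqrt{- \frac{53}{4} + 665} = \sqrt{\frac{2607}{4}} = \frac{\sqrt{2607}}{2}$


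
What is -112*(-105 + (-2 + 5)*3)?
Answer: 10752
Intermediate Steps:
-112*(-105 + (-2 + 5)*3) = -112*(-105 + 3*3) = -112*(-105 + 9) = -112*(-96) = 10752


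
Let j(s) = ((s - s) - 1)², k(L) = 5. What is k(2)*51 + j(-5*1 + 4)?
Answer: 256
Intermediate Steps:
j(s) = 1 (j(s) = (0 - 1)² = (-1)² = 1)
k(2)*51 + j(-5*1 + 4) = 5*51 + 1 = 255 + 1 = 256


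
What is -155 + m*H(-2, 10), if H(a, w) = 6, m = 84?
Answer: 349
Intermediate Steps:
-155 + m*H(-2, 10) = -155 + 84*6 = -155 + 504 = 349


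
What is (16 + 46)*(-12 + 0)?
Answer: -744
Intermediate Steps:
(16 + 46)*(-12 + 0) = 62*(-12) = -744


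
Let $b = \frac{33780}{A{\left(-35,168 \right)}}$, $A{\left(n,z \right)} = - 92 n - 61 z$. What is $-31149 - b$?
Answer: $- \frac{54720348}{1757} \approx -31144.0$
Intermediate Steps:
$b = - \frac{8445}{1757}$ ($b = \frac{33780}{\left(-92\right) \left(-35\right) - 10248} = \frac{33780}{3220 - 10248} = \frac{33780}{-7028} = 33780 \left(- \frac{1}{7028}\right) = - \frac{8445}{1757} \approx -4.8065$)
$-31149 - b = -31149 - - \frac{8445}{1757} = -31149 + \frac{8445}{1757} = - \frac{54720348}{1757}$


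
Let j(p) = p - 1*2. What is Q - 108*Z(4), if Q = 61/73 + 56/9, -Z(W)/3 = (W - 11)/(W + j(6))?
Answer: -363245/1314 ≈ -276.44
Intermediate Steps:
j(p) = -2 + p (j(p) = p - 2 = -2 + p)
Z(W) = -3*(-11 + W)/(4 + W) (Z(W) = -3*(W - 11)/(W + (-2 + 6)) = -3*(-11 + W)/(W + 4) = -3*(-11 + W)/(4 + W))
Q = 4637/657 (Q = 61*(1/73) + 56*(⅑) = 61/73 + 56/9 = 4637/657 ≈ 7.0578)
Q - 108*Z(4) = 4637/657 - 324*(11 - 1*4)/(4 + 4) = 4637/657 - 324*(11 - 4)/8 = 4637/657 - 324*7/8 = 4637/657 - 108*21/8 = 4637/657 - 567/2 = -363245/1314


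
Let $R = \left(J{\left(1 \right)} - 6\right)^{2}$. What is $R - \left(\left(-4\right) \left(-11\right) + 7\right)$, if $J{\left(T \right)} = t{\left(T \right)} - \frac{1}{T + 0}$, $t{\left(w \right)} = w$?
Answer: $-15$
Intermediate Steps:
$J{\left(T \right)} = T - \frac{1}{T}$ ($J{\left(T \right)} = T - \frac{1}{T + 0} = T - \frac{1}{T}$)
$R = 36$ ($R = \left(\left(1 - 1^{-1}\right) - 6\right)^{2} = \left(\left(1 - 1\right) - 6\right)^{2} = \left(0 - 6\right)^{2} = \left(-6\right)^{2} = 36$)
$R - \left(\left(-4\right) \left(-11\right) + 7\right) = 36 - \left(\left(-4\right) \left(-11\right) + 7\right) = 36 - \left(44 + 7\right) = 36 - 51 = -15$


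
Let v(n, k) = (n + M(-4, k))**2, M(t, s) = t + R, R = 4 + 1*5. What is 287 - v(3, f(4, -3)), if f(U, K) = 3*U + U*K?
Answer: 223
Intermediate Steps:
f(U, K) = 3*U + K*U
R = 9 (R = 4 + 5 = 9)
M(t, s) = 9 + t (M(t, s) = t + 9 = 9 + t)
v(n, k) = (5 + n)**2 (v(n, k) = (n + (9 - 4))**2 = (n + 5)**2 = (5 + n)**2)
287 - v(3, f(4, -3)) = 287 - (5 + 3)**2 = 287 - 1*8**2 = 287 - 1*64 = 287 - 64 = 223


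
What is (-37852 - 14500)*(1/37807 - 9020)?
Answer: 17853033964928/37807 ≈ 4.7222e+8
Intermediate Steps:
(-37852 - 14500)*(1/37807 - 9020) = -52352*(1/37807 - 9020) = -52352*(-341019139/37807) = 17853033964928/37807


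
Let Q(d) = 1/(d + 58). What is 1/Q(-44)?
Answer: 14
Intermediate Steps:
Q(d) = 1/(58 + d)
1/Q(-44) = 1/(1/(58 - 44)) = 1/(1/14) = 14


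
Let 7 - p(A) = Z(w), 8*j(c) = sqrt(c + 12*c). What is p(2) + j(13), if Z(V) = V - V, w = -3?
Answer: 69/8 ≈ 8.6250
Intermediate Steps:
j(c) = sqrt(13)*sqrt(c)/8 (j(c) = sqrt(c + 12*c)/8 = sqrt(13*c)/8 = (sqrt(13)*sqrt(c))/8 = sqrt(13)*sqrt(c)/8)
Z(V) = 0
p(A) = 7 (p(A) = 7 - 1*0 = 7 + 0 = 7)
p(2) + j(13) = 7 + sqrt(13)*sqrt(13)/8 = 7 + 13/8 = 69/8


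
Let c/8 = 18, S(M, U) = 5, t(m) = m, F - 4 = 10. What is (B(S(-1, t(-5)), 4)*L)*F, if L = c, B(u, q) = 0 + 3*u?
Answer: 30240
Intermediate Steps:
F = 14 (F = 4 + 10 = 14)
c = 144 (c = 8*18 = 144)
B(u, q) = 3*u
L = 144
(B(S(-1, t(-5)), 4)*L)*F = ((3*5)*144)*14 = (15*144)*14 = 2160*14 = 30240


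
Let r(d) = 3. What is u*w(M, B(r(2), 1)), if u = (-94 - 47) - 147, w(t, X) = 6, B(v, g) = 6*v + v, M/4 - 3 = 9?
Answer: -1728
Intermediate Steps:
M = 48 (M = 12 + 4*9 = 12 + 36 = 48)
B(v, g) = 7*v
u = -288 (u = -141 - 147 = -288)
u*w(M, B(r(2), 1)) = -288*6 = -1728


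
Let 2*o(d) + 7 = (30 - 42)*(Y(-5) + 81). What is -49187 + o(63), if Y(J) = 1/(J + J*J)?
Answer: -248384/5 ≈ -49677.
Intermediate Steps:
Y(J) = 1/(J + J²)
o(d) = -2449/5 (o(d) = -7/2 + ((30 - 42)*(1/((-5)*(1 - 5)) + 81))/2 = -7/2 + (-12*(-⅕/(-4) + 81))/2 = -7/2 + (-12*(-⅕*(-¼) + 81))/2 = -7/2 + (-12*(1/20 + 81))/2 = -7/2 + (-12*1621/20)/2 = -7/2 + (½)*(-4863/5) = -7/2 - 4863/10 = -2449/5)
-49187 + o(63) = -49187 - 2449/5 = -248384/5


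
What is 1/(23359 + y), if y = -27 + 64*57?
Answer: 1/26980 ≈ 3.7064e-5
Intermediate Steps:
y = 3621 (y = -27 + 3648 = 3621)
1/(23359 + y) = 1/(23359 + 3621) = 1/26980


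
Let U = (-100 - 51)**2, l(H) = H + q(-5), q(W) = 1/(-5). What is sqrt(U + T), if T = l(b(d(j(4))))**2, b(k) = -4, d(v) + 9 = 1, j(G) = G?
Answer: sqrt(570466)/5 ≈ 151.06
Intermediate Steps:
q(W) = -1/5
d(v) = -8 (d(v) = -9 + 1 = -8)
l(H) = -1/5 + H (l(H) = H - 1/5 = -1/5 + H)
U = 22801 (U = (-151)**2 = 22801)
T = 441/25 (T = (-1/5 - 4)**2 = (-21/5)**2 = 441/25 ≈ 17.640)
sqrt(U + T) = sqrt(22801 + 441/25) = sqrt(570466/25) = sqrt(570466)/5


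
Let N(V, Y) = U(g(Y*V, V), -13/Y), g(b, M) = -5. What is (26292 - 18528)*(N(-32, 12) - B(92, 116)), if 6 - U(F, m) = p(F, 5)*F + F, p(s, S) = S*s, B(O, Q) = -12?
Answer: -791928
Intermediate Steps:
U(F, m) = 6 - F - 5*F² (U(F, m) = 6 - ((5*F)*F + F) = 6 - (5*F² + F) = 6 - (F + 5*F²) = 6 + (-F - 5*F²) = 6 - F - 5*F²)
N(V, Y) = -114 (N(V, Y) = 6 - 1*(-5) - 5*(-5)² = 6 + 5 - 5*25 = 6 + 5 - 125 = -114)
(26292 - 18528)*(N(-32, 12) - B(92, 116)) = (26292 - 18528)*(-114 - 1*(-12)) = 7764*(-114 + 12) = 7764*(-102) = -791928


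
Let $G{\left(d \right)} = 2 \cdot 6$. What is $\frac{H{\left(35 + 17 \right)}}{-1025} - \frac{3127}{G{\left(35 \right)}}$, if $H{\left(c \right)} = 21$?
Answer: $- \frac{3205427}{12300} \approx -260.6$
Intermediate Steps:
$G{\left(d \right)} = 12$
$\frac{H{\left(35 + 17 \right)}}{-1025} - \frac{3127}{G{\left(35 \right)}} = \frac{21}{-1025} - \frac{3127}{12} = 21 \left(- \frac{1}{1025}\right) - \frac{3127}{12} = - \frac{21}{1025} - \frac{3127}{12} = - \frac{3205427}{12300}$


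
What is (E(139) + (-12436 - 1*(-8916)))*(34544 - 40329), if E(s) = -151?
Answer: 21236735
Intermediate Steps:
(E(139) + (-12436 - 1*(-8916)))*(34544 - 40329) = (-151 + (-12436 - 1*(-8916)))*(34544 - 40329) = (-151 + (-12436 + 8916))*(-5785) = (-151 - 3520)*(-5785) = -3671*(-5785) = 21236735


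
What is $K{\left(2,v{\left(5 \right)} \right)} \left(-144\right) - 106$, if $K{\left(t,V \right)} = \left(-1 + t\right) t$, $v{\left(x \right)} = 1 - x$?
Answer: $-394$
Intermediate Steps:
$K{\left(t,V \right)} = t \left(-1 + t\right)$
$K{\left(2,v{\left(5 \right)} \right)} \left(-144\right) - 106 = 2 \left(-1 + 2\right) \left(-144\right) - 106 = 2 \cdot 1 \left(-144\right) - 106 = 2 \left(-144\right) - 106 = -288 - 106 = -394$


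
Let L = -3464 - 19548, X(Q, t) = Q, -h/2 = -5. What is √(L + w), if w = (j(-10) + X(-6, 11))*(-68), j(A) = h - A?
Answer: 2*I*√5991 ≈ 154.8*I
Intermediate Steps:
h = 10 (h = -2*(-5) = 10)
j(A) = 10 - A
w = -952 (w = ((10 - 1*(-10)) - 6)*(-68) = ((10 + 10) - 6)*(-68) = (20 - 6)*(-68) = 14*(-68) = -952)
L = -23012
√(L + w) = √(-23012 - 952) = √(-23964) = 2*I*√5991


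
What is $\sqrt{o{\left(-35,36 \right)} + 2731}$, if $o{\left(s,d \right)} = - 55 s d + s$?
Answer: $2 \sqrt{17999} \approx 268.32$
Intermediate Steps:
$o{\left(s,d \right)} = s - 55 d s$ ($o{\left(s,d \right)} = - 55 d s + s = s - 55 d s$)
$\sqrt{o{\left(-35,36 \right)} + 2731} = \sqrt{- 35 \left(1 - 1980\right) + 2731} = \sqrt{\left(-35\right) \left(-1979\right) + 2731} = \sqrt{69265 + 2731} = \sqrt{71996} = 2 \sqrt{17999}$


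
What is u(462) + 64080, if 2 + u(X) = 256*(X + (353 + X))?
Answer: 390990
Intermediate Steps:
u(X) = 90366 + 512*X (u(X) = -2 + 256*(X + (353 + X)) = -2 + 256*(353 + 2*X) = -2 + (90368 + 512*X) = 90366 + 512*X)
u(462) + 64080 = (90366 + 512*462) + 64080 = (90366 + 236544) + 64080 = 326910 + 64080 = 390990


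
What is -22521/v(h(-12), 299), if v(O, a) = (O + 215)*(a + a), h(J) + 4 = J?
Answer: -22521/119002 ≈ -0.18925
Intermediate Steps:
h(J) = -4 + J
v(O, a) = 2*a*(215 + O) (v(O, a) = (215 + O)*(2*a) = 2*a*(215 + O))
-22521/v(h(-12), 299) = -22521*1/(598*(215 + (-4 - 12))) = -22521*1/(598*(215 - 16)) = -22521/(2*299*199) = -22521/119002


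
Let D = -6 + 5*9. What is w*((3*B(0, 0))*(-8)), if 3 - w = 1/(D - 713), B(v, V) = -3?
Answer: 72828/337 ≈ 216.11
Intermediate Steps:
D = 39 (D = -6 + 45 = 39)
w = 2023/674 (w = 3 - 1/(39 - 713) = 3 - 1/(-674) = 3 - 1*(-1/674) = 3 + 1/674 = 2023/674 ≈ 3.0015)
w*((3*B(0, 0))*(-8)) = 2023*((3*(-3))*(-8))/674 = 2023*(-9*(-8))/674 = (2023/674)*72 = 72828/337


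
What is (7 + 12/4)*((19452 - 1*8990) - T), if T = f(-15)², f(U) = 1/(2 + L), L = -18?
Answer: 13391355/128 ≈ 1.0462e+5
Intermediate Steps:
f(U) = -1/16 (f(U) = 1/(2 - 18) = 1/(-16) = -1/16)
T = 1/256 (T = (-1/16)² = 1/256 ≈ 0.0039063)
(7 + 12/4)*((19452 - 1*8990) - T) = (7 + 12/4)*((19452 - 1*8990) - 1*1/256) = (7 + 12*(¼))*((19452 - 8990) - 1/256) = (7 + 3)*(10462 - 1/256) = 10*(2678271/256) = 13391355/128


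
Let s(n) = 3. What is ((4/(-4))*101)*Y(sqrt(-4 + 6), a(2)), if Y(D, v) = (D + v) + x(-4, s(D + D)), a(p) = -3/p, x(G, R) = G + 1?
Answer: 909/2 - 101*sqrt(2) ≈ 311.66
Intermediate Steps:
x(G, R) = 1 + G
Y(D, v) = -3 + D + v (Y(D, v) = (D + v) + (1 - 4) = (D + v) - 3 = -3 + D + v)
((4/(-4))*101)*Y(sqrt(-4 + 6), a(2)) = ((4/(-4))*101)*(-3 + sqrt(-4 + 6) - 3/2) = ((4*(-1/4))*101)*(-3 + sqrt(2) - 3*1/2) = (-1*101)*(-3 + sqrt(2) - 3/2) = -101*(-9/2 + sqrt(2)) = 909/2 - 101*sqrt(2)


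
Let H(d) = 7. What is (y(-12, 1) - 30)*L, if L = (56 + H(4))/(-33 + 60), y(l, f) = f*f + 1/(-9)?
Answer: -1834/27 ≈ -67.926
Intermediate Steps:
y(l, f) = -1/9 + f**2 (y(l, f) = f**2 - 1/9 = -1/9 + f**2)
L = 7/3 (L = (56 + 7)/(-33 + 60) = 63/27 = 63*(1/27) = 7/3 ≈ 2.3333)
(y(-12, 1) - 30)*L = ((-1/9 + 1**2) - 30)*(7/3) = ((-1/9 + 1) - 30)*(7/3) = (8/9 - 30)*(7/3) = -262/9*7/3 = -1834/27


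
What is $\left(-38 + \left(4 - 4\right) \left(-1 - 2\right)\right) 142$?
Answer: $-5396$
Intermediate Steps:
$\left(-38 + \left(4 - 4\right) \left(-1 - 2\right)\right) 142 = \left(-38 + \left(4 - 4\right) \left(-3\right)\right) 142 = \left(-38 + 0 \left(-3\right)\right) 142 = \left(-38 + 0\right) 142 = \left(-38\right) 142 = -5396$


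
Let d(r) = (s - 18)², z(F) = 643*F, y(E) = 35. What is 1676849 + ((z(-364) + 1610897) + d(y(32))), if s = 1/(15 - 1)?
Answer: 598587025/196 ≈ 3.0540e+6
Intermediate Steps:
s = 1/14 ≈ 0.071429
d(r) = 63001/196 (d(r) = (1/14 - 18)² = (-251/14)² = 63001/196)
1676849 + ((z(-364) + 1610897) + d(y(32))) = 1676849 + ((643*(-364) + 1610897) + 63001/196) = 1676849 + ((-234052 + 1610897) + 63001/196) = 1676849 + (1376845 + 63001/196) = 1676849 + 269924621/196 = 598587025/196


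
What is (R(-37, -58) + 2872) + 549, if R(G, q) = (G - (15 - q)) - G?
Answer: 3348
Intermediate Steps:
R(G, q) = -15 + q (R(G, q) = (G + (-15 + q)) - G = (-15 + G + q) - G = -15 + q)
(R(-37, -58) + 2872) + 549 = ((-15 - 58) + 2872) + 549 = (-73 + 2872) + 549 = 2799 + 549 = 3348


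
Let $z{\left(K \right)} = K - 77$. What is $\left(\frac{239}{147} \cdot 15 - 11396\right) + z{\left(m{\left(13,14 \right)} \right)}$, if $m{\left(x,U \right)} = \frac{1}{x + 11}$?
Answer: $- \frac{13463519}{1176} \approx -11449.0$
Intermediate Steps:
$m{\left(x,U \right)} = \frac{1}{11 + x}$
$z{\left(K \right)} = -77 + K$ ($z{\left(K \right)} = K - 77 = -77 + K$)
$\left(\frac{239}{147} \cdot 15 - 11396\right) + z{\left(m{\left(13,14 \right)} \right)} = \left(\frac{239}{147} \cdot 15 - 11396\right) - \left(77 - \frac{1}{11 + 13}\right) = \left(239 \cdot \frac{1}{147} \cdot 15 - 11396\right) - \left(77 - \frac{1}{24}\right) = \left(\frac{239}{147} \cdot 15 - 11396\right) + \left(-77 + \frac{1}{24}\right) = \left(\frac{1195}{49} - 11396\right) - \frac{1847}{24} = - \frac{557209}{49} - \frac{1847}{24} = - \frac{13463519}{1176}$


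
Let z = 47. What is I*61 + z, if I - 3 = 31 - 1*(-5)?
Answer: 2426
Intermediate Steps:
I = 39 (I = 3 + (31 - 1*(-5)) = 3 + (31 + 5) = 3 + 36 = 39)
I*61 + z = 39*61 + 47 = 2379 + 47 = 2426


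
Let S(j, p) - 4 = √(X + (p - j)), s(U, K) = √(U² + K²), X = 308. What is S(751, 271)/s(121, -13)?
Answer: √14810*(2 + I*√43)/7405 ≈ 0.032869 + 0.10777*I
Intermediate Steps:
s(U, K) = √(K² + U²)
S(j, p) = 4 + √(308 + p - j) (S(j, p) = 4 + √(308 + (p - j)) = 4 + √(308 + p - j))
S(751, 271)/s(121, -13) = (4 + √(308 + 271 - 1*751))/(√((-13)² + 121²)) = (4 + √(308 + 271 - 751))/(√(169 + 14641)) = (4 + √(-172))/(√14810) = (4 + 2*I*√43)*(√14810/14810) = √14810*(4 + 2*I*√43)/14810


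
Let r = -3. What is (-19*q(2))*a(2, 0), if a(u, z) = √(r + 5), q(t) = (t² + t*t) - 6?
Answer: -38*√2 ≈ -53.740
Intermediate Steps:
q(t) = -6 + 2*t² (q(t) = (t² + t²) - 6 = 2*t² - 6 = -6 + 2*t²)
a(u, z) = √2 (a(u, z) = √(-3 + 5) = √2)
(-19*q(2))*a(2, 0) = (-19*(-6 + 2*2²))*√2 = (-19*(-6 + 2*4))*√2 = (-19*(-6 + 8))*√2 = (-19*2)*√2 = -38*√2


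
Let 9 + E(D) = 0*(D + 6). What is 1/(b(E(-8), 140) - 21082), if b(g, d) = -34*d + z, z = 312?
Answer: -1/25530 ≈ -3.9170e-5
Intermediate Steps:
E(D) = -9 (E(D) = -9 + 0*(D + 6) = -9 + 0*(6 + D) = -9 + 0 = -9)
b(g, d) = 312 - 34*d (b(g, d) = -34*d + 312 = 312 - 34*d)
1/(b(E(-8), 140) - 21082) = 1/((312 - 34*140) - 21082) = 1/((312 - 4760) - 21082) = 1/(-4448 - 21082) = 1/(-25530) = -1/25530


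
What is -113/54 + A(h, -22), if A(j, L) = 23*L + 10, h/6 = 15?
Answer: -26897/54 ≈ -498.09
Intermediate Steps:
h = 90 (h = 6*15 = 90)
A(j, L) = 10 + 23*L
-113/54 + A(h, -22) = -113/54 + (10 + 23*(-22)) = -113*1/54 + (10 - 506) = -113/54 - 496 = -26897/54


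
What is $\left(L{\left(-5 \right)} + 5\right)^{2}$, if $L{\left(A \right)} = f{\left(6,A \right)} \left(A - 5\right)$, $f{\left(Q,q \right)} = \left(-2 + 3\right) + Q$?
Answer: $4225$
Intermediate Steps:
$f{\left(Q,q \right)} = 1 + Q$
$L{\left(A \right)} = -35 + 7 A$ ($L{\left(A \right)} = \left(1 + 6\right) \left(A - 5\right) = 7 \left(-5 + A\right) = -35 + 7 A$)
$\left(L{\left(-5 \right)} + 5\right)^{2} = \left(\left(-35 + 7 \left(-5\right)\right) + 5\right)^{2} = \left(\left(-35 - 35\right) + 5\right)^{2} = \left(-70 + 5\right)^{2} = \left(-65\right)^{2} = 4225$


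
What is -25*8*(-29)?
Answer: 5800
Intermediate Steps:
-25*8*(-29) = -200*(-29) = 5800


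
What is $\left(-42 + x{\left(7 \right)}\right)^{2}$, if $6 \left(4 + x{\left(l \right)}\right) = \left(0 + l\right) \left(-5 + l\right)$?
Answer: $\frac{17161}{9} \approx 1906.8$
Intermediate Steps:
$x{\left(l \right)} = -4 + \frac{l \left(-5 + l\right)}{6}$ ($x{\left(l \right)} = -4 + \frac{\left(0 + l\right) \left(-5 + l\right)}{6} = -4 + \frac{l \left(-5 + l\right)}{6}$)
$\left(-42 + x{\left(7 \right)}\right)^{2} = \left(-42 - \left(\frac{59}{6} - \frac{49}{6}\right)\right)^{2} = \left(-42 - \frac{5}{3}\right)^{2} = \left(- \frac{131}{3}\right)^{2} = \frac{17161}{9}$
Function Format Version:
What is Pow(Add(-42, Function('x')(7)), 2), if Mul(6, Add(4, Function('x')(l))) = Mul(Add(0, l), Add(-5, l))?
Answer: Rational(17161, 9) ≈ 1906.8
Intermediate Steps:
Function('x')(l) = Add(-4, Mul(Rational(1, 6), l, Add(-5, l))) (Function('x')(l) = Add(-4, Mul(Rational(1, 6), Mul(Add(0, l), Add(-5, l)))) = Add(-4, Mul(Rational(1, 6), Mul(l, Add(-5, l)))) = Add(-4, Mul(Rational(1, 6), l, Add(-5, l))))
Pow(Add(-42, Function('x')(7)), 2) = Pow(Add(-42, Add(-4, Mul(Rational(-5, 6), 7), Mul(Rational(1, 6), Pow(7, 2)))), 2) = Pow(Add(-42, Add(-4, Rational(-35, 6), Mul(Rational(1, 6), 49))), 2) = Pow(Add(-42, Add(-4, Rational(-35, 6), Rational(49, 6))), 2) = Pow(Add(-42, Rational(-5, 3)), 2) = Pow(Rational(-131, 3), 2) = Rational(17161, 9)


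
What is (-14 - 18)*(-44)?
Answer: 1408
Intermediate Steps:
(-14 - 18)*(-44) = -32*(-44) = 1408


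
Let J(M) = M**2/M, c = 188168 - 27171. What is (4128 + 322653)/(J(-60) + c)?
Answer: 46683/22991 ≈ 2.0305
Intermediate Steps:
c = 160997
J(M) = M
(4128 + 322653)/(J(-60) + c) = (4128 + 322653)/(-60 + 160997) = 326781/160937 = 326781*(1/160937) = 46683/22991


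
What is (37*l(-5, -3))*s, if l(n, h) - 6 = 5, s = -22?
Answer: -8954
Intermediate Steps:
l(n, h) = 11 (l(n, h) = 6 + 5 = 11)
(37*l(-5, -3))*s = (37*11)*(-22) = 407*(-22) = -8954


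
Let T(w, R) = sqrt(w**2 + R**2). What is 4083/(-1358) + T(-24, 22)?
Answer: -4083/1358 + 2*sqrt(265) ≈ 29.551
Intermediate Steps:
T(w, R) = sqrt(R**2 + w**2)
4083/(-1358) + T(-24, 22) = 4083/(-1358) + sqrt(22**2 + (-24)**2) = 4083*(-1/1358) + sqrt(484 + 576) = -4083/1358 + sqrt(1060) = -4083/1358 + 2*sqrt(265)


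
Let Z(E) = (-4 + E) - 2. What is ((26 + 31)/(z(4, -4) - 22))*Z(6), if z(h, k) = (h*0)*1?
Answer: 0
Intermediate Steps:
z(h, k) = 0 (z(h, k) = 0*1 = 0)
Z(E) = -6 + E
((26 + 31)/(z(4, -4) - 22))*Z(6) = ((26 + 31)/(0 - 22))*(-6 + 6) = (57/(-22))*0 = (57*(-1/22))*0 = -57/22*0 = 0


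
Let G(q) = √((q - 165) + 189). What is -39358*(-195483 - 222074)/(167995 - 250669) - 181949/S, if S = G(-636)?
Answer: -8217104203/41337 + 181949*I*√17/102 ≈ -1.9878e+5 + 7354.9*I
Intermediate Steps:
G(q) = √(24 + q) (G(q) = √((-165 + q) + 189) = √(24 + q))
S = 6*I*√17 (S = √(24 - 636) = √(-612) = 6*I*√17 ≈ 24.739*I)
-39358*(-195483 - 222074)/(167995 - 250669) - 181949/S = -39358*(-195483 - 222074)/(167995 - 250669) - 181949*(-I*√17/102) = -39358/((-82674/(-417557))) - (-181949)*I*√17/102 = -39358/((-82674*(-1/417557))) + 181949*I*√17/102 = -39358/82674/417557 + 181949*I*√17/102 = -39358*417557/82674 + 181949*I*√17/102 = -8217104203/41337 + 181949*I*√17/102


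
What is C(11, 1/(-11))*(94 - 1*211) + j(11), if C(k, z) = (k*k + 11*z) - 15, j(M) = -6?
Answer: -12291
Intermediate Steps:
C(k, z) = -15 + k² + 11*z (C(k, z) = (k² + 11*z) - 15 = -15 + k² + 11*z)
C(11, 1/(-11))*(94 - 1*211) + j(11) = (-15 + 11² + 11/(-11))*(94 - 1*211) - 6 = (-15 + 121 + 11*(-1/11))*(94 - 211) - 6 = (-15 + 121 - 1)*(-117) - 6 = 105*(-117) - 6 = -12285 - 6 = -12291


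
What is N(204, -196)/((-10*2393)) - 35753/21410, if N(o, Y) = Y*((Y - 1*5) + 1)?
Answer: -169484129/51234130 ≈ -3.3080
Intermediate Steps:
N(o, Y) = Y*(-4 + Y) (N(o, Y) = Y*((Y - 5) + 1) = Y*((-5 + Y) + 1) = Y*(-4 + Y))
N(204, -196)/((-10*2393)) - 35753/21410 = (-196*(-4 - 196))/((-10*2393)) - 35753/21410 = -196*(-200)/(-23930) - 35753*1/21410 = 39200*(-1/23930) - 35753/21410 = -3920/2393 - 35753/21410 = -169484129/51234130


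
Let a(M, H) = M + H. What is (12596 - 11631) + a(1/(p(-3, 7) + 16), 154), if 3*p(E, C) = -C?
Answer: 45882/41 ≈ 1119.1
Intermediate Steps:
p(E, C) = -C/3 (p(E, C) = (-C)/3 = -C/3)
a(M, H) = H + M
(12596 - 11631) + a(1/(p(-3, 7) + 16), 154) = (12596 - 11631) + (154 + 1/(-⅓*7 + 16)) = 965 + (154 + 1/(-7/3 + 16)) = 965 + (154 + 1/(41/3)) = 965 + (154 + 3/41) = 965 + 6317/41 = 45882/41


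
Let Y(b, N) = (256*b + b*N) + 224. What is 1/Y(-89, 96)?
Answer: -1/31104 ≈ -3.2150e-5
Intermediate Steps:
Y(b, N) = 224 + 256*b + N*b (Y(b, N) = (256*b + N*b) + 224 = 224 + 256*b + N*b)
1/Y(-89, 96) = 1/(224 + 256*(-89) + 96*(-89)) = 1/(224 - 22784 - 8544) = 1/(-31104) = -1/31104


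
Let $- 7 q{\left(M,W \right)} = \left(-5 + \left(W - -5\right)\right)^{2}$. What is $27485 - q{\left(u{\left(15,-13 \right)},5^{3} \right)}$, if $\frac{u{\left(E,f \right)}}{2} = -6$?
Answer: $\frac{208020}{7} \approx 29717.0$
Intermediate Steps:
$u{\left(E,f \right)} = -12$ ($u{\left(E,f \right)} = 2 \left(-6\right) = -12$)
$q{\left(M,W \right)} = - \frac{W^{2}}{7}$ ($q{\left(M,W \right)} = - \frac{\left(-5 + \left(W - -5\right)\right)^{2}}{7} = - \frac{\left(-5 + \left(W + 5\right)\right)^{2}}{7} = - \frac{\left(-5 + \left(5 + W\right)\right)^{2}}{7} = - \frac{W^{2}}{7}$)
$27485 - q{\left(u{\left(15,-13 \right)},5^{3} \right)} = 27485 - - \frac{\left(5^{3}\right)^{2}}{7} = 27485 - - \frac{125^{2}}{7} = 27485 - \left(- \frac{1}{7}\right) 15625 = 27485 - - \frac{15625}{7} = 27485 + \frac{15625}{7} = \frac{208020}{7}$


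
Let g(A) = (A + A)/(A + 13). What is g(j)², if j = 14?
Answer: 784/729 ≈ 1.0754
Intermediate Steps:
g(A) = 2*A/(13 + A) (g(A) = (2*A)/(13 + A) = 2*A/(13 + A))
g(j)² = (2*14/(13 + 14))² = (2*14/27)² = (2*14*(1/27))² = (28/27)² = 784/729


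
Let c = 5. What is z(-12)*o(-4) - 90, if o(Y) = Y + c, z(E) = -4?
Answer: -94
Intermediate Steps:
o(Y) = 5 + Y (o(Y) = Y + 5 = 5 + Y)
z(-12)*o(-4) - 90 = -4*(5 - 4) - 90 = -4*1 - 90 = -4 - 90 = -94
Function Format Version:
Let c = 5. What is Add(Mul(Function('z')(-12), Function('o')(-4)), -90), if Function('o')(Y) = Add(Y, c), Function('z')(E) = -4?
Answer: -94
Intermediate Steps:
Function('o')(Y) = Add(5, Y) (Function('o')(Y) = Add(Y, 5) = Add(5, Y))
Add(Mul(Function('z')(-12), Function('o')(-4)), -90) = Add(Mul(-4, Add(5, -4)), -90) = Add(Mul(-4, 1), -90) = Add(-4, -90) = -94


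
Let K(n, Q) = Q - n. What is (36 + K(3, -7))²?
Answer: 676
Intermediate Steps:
(36 + K(3, -7))² = (36 + (-7 - 1*3))² = (36 + (-7 - 3))² = (36 - 10)² = 26² = 676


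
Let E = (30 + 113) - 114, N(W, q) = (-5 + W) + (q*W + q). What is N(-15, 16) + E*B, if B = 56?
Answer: 1380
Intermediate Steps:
N(W, q) = -5 + W + q + W*q (N(W, q) = (-5 + W) + (W*q + q) = (-5 + W) + (q + W*q) = -5 + W + q + W*q)
E = 29 (E = 143 - 114 = 29)
N(-15, 16) + E*B = (-5 - 15 + 16 - 15*16) + 29*56 = (-5 - 15 + 16 - 240) + 1624 = -244 + 1624 = 1380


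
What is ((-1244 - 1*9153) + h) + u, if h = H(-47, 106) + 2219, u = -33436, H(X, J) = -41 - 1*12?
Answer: -41667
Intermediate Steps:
H(X, J) = -53 (H(X, J) = -41 - 12 = -53)
h = 2166 (h = -53 + 2219 = 2166)
((-1244 - 1*9153) + h) + u = ((-1244 - 1*9153) + 2166) - 33436 = ((-1244 - 9153) + 2166) - 33436 = (-10397 + 2166) - 33436 = -8231 - 33436 = -41667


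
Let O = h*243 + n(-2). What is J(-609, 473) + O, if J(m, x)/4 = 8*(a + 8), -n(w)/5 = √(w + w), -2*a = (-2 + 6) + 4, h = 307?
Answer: 74729 - 10*I ≈ 74729.0 - 10.0*I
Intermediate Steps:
a = -4 (a = -((-2 + 6) + 4)/2 = -(4 + 4)/2 = -½*8 = -4)
n(w) = -5*√2*√w (n(w) = -5*√(w + w) = -5*√2*√w)
O = 74601 - 10*I (O = 307*243 - 5*√2*√(-2) = 74601 - 5*√2*I*√2 = 74601 - 10*I ≈ 74601.0 - 10.0*I)
J(m, x) = 128 (J(m, x) = 4*(8*(-4 + 8)) = 4*(8*4) = 4*32 = 128)
J(-609, 473) + O = 128 + (74601 - 10*I) = 74729 - 10*I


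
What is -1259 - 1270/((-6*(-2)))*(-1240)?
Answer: 389923/3 ≈ 1.2997e+5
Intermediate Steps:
-1259 - 1270/((-6*(-2)))*(-1240) = -1259 - 1270/12*(-1240) = -1259 - 1270*1/12*(-1240) = -1259 - 635/6*(-1240) = -1259 + 393700/3 = 389923/3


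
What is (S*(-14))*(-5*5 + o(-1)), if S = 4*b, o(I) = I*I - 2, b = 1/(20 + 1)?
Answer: 208/3 ≈ 69.333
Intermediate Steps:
b = 1/21 ≈ 0.047619
o(I) = -2 + I² (o(I) = I² - 2 = -2 + I²)
S = 4/21 (S = 4*(1/21) = 4/21 ≈ 0.19048)
(S*(-14))*(-5*5 + o(-1)) = ((4/21)*(-14))*(-5*5 + (-2 + (-1)²)) = -8*(-25 + (-2 + 1))/3 = -8*(-25 - 1)/3 = -8/3*(-26) = 208/3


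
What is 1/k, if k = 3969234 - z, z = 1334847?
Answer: 1/2634387 ≈ 3.7959e-7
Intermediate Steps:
k = 2634387 (k = 3969234 - 1*1334847 = 3969234 - 1334847 = 2634387)
1/k = 1/2634387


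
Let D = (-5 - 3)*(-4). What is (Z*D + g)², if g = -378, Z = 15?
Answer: 10404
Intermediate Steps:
D = 32 (D = -8*(-4) = 32)
(Z*D + g)² = (15*32 - 378)² = (480 - 378)² = 102² = 10404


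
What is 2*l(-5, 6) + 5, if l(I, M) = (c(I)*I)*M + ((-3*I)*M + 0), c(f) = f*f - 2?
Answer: -1195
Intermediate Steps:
c(f) = -2 + f² (c(f) = f² - 2 = -2 + f²)
l(I, M) = -3*I*M + I*M*(-2 + I²) (l(I, M) = ((-2 + I²)*I)*M + ((-3*I)*M + 0) = (I*(-2 + I²))*M + (-3*I*M + 0) = I*M*(-2 + I²) - 3*I*M = -3*I*M + I*M*(-2 + I²))
2*l(-5, 6) + 5 = 2*(-5*6*(-5 + (-5)²)) + 5 = 2*(-5*6*(-5 + 25)) + 5 = 2*(-5*6*20) + 5 = 2*(-600) + 5 = -1200 + 5 = -1195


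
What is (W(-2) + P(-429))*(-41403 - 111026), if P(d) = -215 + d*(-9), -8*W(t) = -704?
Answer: -569169886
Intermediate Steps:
W(t) = 88 (W(t) = -⅛*(-704) = 88)
P(d) = -215 - 9*d
(W(-2) + P(-429))*(-41403 - 111026) = (88 + (-215 - 9*(-429)))*(-41403 - 111026) = (88 + (-215 + 3861))*(-152429) = (88 + 3646)*(-152429) = 3734*(-152429) = -569169886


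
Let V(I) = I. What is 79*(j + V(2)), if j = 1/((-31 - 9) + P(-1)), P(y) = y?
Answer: 6399/41 ≈ 156.07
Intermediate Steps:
j = -1/41 (j = 1/((-31 - 9) - 1) = 1/(-40 - 1) = 1/(-41) = -1/41 ≈ -0.024390)
79*(j + V(2)) = 79*(-1/41 + 2) = 79*(81/41) = 6399/41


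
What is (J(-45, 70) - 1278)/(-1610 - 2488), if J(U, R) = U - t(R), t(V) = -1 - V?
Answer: 626/2049 ≈ 0.30551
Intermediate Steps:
J(U, R) = 1 + R + U (J(U, R) = U - (-1 - R) = U + (1 + R) = 1 + R + U)
(J(-45, 70) - 1278)/(-1610 - 2488) = ((1 + 70 - 45) - 1278)/(-1610 - 2488) = (26 - 1278)/(-4098) = -1252*(-1/4098) = 626/2049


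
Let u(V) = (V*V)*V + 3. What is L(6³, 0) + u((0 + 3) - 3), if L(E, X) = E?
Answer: 219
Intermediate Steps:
u(V) = 3 + V³ (u(V) = V²*V + 3 = V³ + 3 = 3 + V³)
L(6³, 0) + u((0 + 3) - 3) = 6³ + (3 + ((0 + 3) - 3)³) = 216 + (3 + (3 - 3)³) = 216 + (3 + 0³) = 216 + (3 + 0) = 216 + 3 = 219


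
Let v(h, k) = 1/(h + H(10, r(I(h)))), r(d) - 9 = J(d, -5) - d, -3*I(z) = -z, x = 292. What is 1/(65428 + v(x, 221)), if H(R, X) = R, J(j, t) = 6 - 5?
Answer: 302/19759257 ≈ 1.5284e-5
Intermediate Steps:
J(j, t) = 1
I(z) = z/3 (I(z) = -(-1)*z/3 = z/3)
r(d) = 10 - d (r(d) = 9 + (1 - d) = 10 - d)
v(h, k) = 1/(10 + h) (v(h, k) = 1/(h + 10) = 1/(10 + h))
1/(65428 + v(x, 221)) = 1/(65428 + 1/(10 + 292)) = 1/(65428 + 1/302) = 1/(19759257/302) = 302/19759257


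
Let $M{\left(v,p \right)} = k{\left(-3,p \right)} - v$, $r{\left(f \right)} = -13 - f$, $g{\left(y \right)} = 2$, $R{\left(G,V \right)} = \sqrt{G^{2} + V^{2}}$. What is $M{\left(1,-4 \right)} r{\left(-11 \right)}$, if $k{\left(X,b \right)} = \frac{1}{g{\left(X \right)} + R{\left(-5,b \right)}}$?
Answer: $\frac{78}{37} - \frac{2 \sqrt{41}}{37} \approx 1.762$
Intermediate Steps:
$k{\left(X,b \right)} = \frac{1}{2 + \sqrt{25 + b^{2}}}$ ($k{\left(X,b \right)} = \frac{1}{2 + \sqrt{\left(-5\right)^{2} + b^{2}}} = \frac{1}{2 + \sqrt{25 + b^{2}}}$)
$M{\left(v,p \right)} = \frac{1}{2 + \sqrt{25 + p^{2}}} - v$
$M{\left(1,-4 \right)} r{\left(-11 \right)} = \frac{1 - 1 \left(2 + \sqrt{25 + \left(-4\right)^{2}}\right)}{2 + \sqrt{25 + \left(-4\right)^{2}}} \left(-13 - -11\right) = \frac{1 - 1 \left(2 + \sqrt{25 + 16}\right)}{2 + \sqrt{25 + 16}} \left(-13 + 11\right) = \frac{1 - 1 \left(2 + \sqrt{41}\right)}{2 + \sqrt{41}} \left(-2\right) = \frac{1 - \left(2 + \sqrt{41}\right)}{2 + \sqrt{41}} \left(-2\right) = \frac{-1 - \sqrt{41}}{2 + \sqrt{41}} \left(-2\right) = - \frac{2 \left(-1 - \sqrt{41}\right)}{2 + \sqrt{41}}$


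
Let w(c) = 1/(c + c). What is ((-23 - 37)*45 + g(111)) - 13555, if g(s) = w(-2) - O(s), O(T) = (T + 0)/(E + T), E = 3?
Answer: -1235473/76 ≈ -16256.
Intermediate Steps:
w(c) = 1/(2*c)
O(T) = T/(3 + T) (O(T) = (T + 0)/(3 + T) = T/(3 + T))
g(s) = -1/4 - s/(3 + s) (g(s) = (1/2)/(-2) - s/(3 + s) = (1/2)*(-1/2) - s/(3 + s) = -1/4 - s/(3 + s))
((-23 - 37)*45 + g(111)) - 13555 = ((-23 - 37)*45 + (-3 - 5*111)/(4*(3 + 111))) - 13555 = (-60*45 + (1/4)*(-3 - 555)/114) - 13555 = (-2700 + (1/4)*(1/114)*(-558)) - 13555 = (-2700 - 93/76) - 13555 = -205293/76 - 13555 = -1235473/76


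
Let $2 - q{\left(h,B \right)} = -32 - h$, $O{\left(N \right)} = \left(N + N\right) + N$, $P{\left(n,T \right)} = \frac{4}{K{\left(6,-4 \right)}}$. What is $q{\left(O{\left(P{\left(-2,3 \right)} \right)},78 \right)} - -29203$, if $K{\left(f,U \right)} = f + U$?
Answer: $29243$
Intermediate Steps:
$K{\left(f,U \right)} = U + f$
$P{\left(n,T \right)} = 2$ ($P{\left(n,T \right)} = \frac{4}{-4 + 6} = \frac{4}{2} = 4 \cdot \frac{1}{2} = 2$)
$O{\left(N \right)} = 3 N$ ($O{\left(N \right)} = 2 N + N = 3 N$)
$q{\left(h,B \right)} = 34 + h$ ($q{\left(h,B \right)} = 2 - \left(-32 - h\right) = 2 + \left(32 + h\right) = 34 + h$)
$q{\left(O{\left(P{\left(-2,3 \right)} \right)},78 \right)} - -29203 = \left(34 + 3 \cdot 2\right) - -29203 = \left(34 + 6\right) + 29203 = 40 + 29203 = 29243$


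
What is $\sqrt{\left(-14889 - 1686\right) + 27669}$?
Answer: $43 \sqrt{6} \approx 105.33$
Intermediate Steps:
$\sqrt{\left(-14889 - 1686\right) + 27669} = \sqrt{-16575 + 27669} = \sqrt{11094} = 43 \sqrt{6}$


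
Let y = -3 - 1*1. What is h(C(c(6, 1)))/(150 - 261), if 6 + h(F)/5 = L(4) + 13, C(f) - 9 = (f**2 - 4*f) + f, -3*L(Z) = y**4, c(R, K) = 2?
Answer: 1175/333 ≈ 3.5285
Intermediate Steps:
y = -4 (y = -3 - 1 = -4)
L(Z) = -256/3 (L(Z) = -1/3*(-4)**4 = -1/3*256 = -256/3)
C(f) = 9 + f**2 - 3*f (C(f) = 9 + ((f**2 - 4*f) + f) = 9 + (f**2 - 3*f) = 9 + f**2 - 3*f)
h(F) = -1175/3 (h(F) = -30 + 5*(-256/3 + 13) = -30 + 5*(-217/3) = -30 - 1085/3 = -1175/3)
h(C(c(6, 1)))/(150 - 261) = -1175/(3*(150 - 261)) = -1175/3/(-111) = -1175/3*(-1/111) = 1175/333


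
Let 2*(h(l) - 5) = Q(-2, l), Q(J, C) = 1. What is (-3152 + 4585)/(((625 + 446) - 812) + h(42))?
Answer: 2866/529 ≈ 5.4178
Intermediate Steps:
h(l) = 11/2 (h(l) = 5 + (1/2)*1 = 5 + 1/2 = 11/2)
(-3152 + 4585)/(((625 + 446) - 812) + h(42)) = (-3152 + 4585)/(((625 + 446) - 812) + 11/2) = 1433/((1071 - 812) + 11/2) = 1433/(259 + 11/2) = 1433/(529/2) = 1433*(2/529) = 2866/529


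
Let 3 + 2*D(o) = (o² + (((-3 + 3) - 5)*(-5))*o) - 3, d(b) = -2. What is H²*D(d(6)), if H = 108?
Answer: -303264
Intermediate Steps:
D(o) = -3 + o²/2 + 25*o/2 (D(o) = -3/2 + ((o² + (((-3 + 3) - 5)*(-5))*o) - 3)/2 = -3/2 + ((o² + ((0 - 5)*(-5))*o) - 3)/2 = -3/2 + ((o² + (-5*(-5))*o) - 3)/2 = -3/2 + ((o² + 25*o) - 3)/2 = -3/2 + (-3 + o² + 25*o)/2 = -3/2 + (-3/2 + o²/2 + 25*o/2) = -3 + o²/2 + 25*o/2)
H²*D(d(6)) = 108²*(-3 + (½)*(-2)² + (25/2)*(-2)) = 11664*(-3 + (½)*4 - 25) = 11664*(-3 + 2 - 25) = 11664*(-26) = -303264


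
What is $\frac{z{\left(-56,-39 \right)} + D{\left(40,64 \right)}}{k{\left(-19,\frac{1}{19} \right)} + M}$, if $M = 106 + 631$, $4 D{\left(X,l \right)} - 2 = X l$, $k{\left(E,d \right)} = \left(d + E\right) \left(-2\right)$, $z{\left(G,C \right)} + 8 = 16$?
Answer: $\frac{24643}{29446} \approx 0.83689$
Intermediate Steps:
$z{\left(G,C \right)} = 8$ ($z{\left(G,C \right)} = -8 + 16 = 8$)
$k{\left(E,d \right)} = - 2 E - 2 d$ ($k{\left(E,d \right)} = \left(E + d\right) \left(-2\right) = - 2 E - 2 d$)
$D{\left(X,l \right)} = \frac{1}{2} + \frac{X l}{4}$
$M = 737$
$\frac{z{\left(-56,-39 \right)} + D{\left(40,64 \right)}}{k{\left(-19,\frac{1}{19} \right)} + M} = \frac{8 + \left(\frac{1}{2} + \frac{1}{4} \cdot 40 \cdot 64\right)}{\left(\left(-2\right) \left(-19\right) - \frac{2}{19}\right) + 737} = \frac{8 + \left(\frac{1}{2} + 640\right)}{\left(38 - \frac{2}{19}\right) + 737} = \frac{8 + \frac{1281}{2}}{\left(38 - \frac{2}{19}\right) + 737} = \frac{1297}{2 \left(\frac{720}{19} + 737\right)} = \frac{1297}{2 \cdot \frac{14723}{19}} = \frac{1297}{2} \cdot \frac{19}{14723} = \frac{24643}{29446}$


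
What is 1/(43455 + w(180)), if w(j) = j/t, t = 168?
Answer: 14/608385 ≈ 2.3012e-5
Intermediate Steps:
w(j) = j/168
1/(43455 + w(180)) = 1/(43455 + (1/168)*180) = 1/(43455 + 15/14) = 1/(608385/14) = 14/608385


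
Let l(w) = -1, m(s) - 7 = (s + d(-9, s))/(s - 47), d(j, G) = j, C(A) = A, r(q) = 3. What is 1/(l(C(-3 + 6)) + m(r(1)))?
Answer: 22/135 ≈ 0.16296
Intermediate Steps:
m(s) = 7 + (-9 + s)/(-47 + s) (m(s) = 7 + (s - 9)/(s - 47) = 7 + (-9 + s)/(-47 + s))
1/(l(C(-3 + 6)) + m(r(1))) = 1/(-1 + 2*(-169 + 4*3)/(-47 + 3)) = 1/(-1 + 2*(-169 + 12)/(-44)) = 1/(-1 + 2*(-1/44)*(-157)) = 1/(-1 + 157/22) = 1/(135/22) = 22/135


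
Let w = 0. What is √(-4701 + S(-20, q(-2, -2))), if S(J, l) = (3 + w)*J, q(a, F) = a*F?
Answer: 69*I ≈ 69.0*I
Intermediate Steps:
q(a, F) = F*a
S(J, l) = 3*J (S(J, l) = (3 + 0)*J = 3*J)
√(-4701 + S(-20, q(-2, -2))) = √(-4701 + 3*(-20)) = √(-4701 - 60) = √(-4761) = 69*I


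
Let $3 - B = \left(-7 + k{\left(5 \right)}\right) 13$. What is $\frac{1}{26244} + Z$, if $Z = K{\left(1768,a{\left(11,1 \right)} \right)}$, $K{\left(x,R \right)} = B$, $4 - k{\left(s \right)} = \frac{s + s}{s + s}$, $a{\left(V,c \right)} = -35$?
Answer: $\frac{1443421}{26244} \approx 55.0$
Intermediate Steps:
$k{\left(s \right)} = 3$ ($k{\left(s \right)} = 4 - \frac{s + s}{s + s} = 4 - \frac{2 s}{2 s} = 4 - 2 s \frac{1}{2 s} = 4 - 1 = 3$)
$B = 55$ ($B = 3 - \left(-7 + 3\right) 13 = 3 - \left(-4\right) 13 = 3 - -52 = 3 + 52 = 55$)
$K{\left(x,R \right)} = 55$
$Z = 55$
$\frac{1}{26244} + Z = \frac{1}{26244} + 55 = \frac{1443421}{26244}$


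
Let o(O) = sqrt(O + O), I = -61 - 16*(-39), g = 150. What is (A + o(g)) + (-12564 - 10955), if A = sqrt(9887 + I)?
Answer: -23519 + 5*sqrt(418) + 10*sqrt(3) ≈ -23399.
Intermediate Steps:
I = 563 (I = -61 + 624 = 563)
A = 5*sqrt(418) (A = sqrt(9887 + 563) = sqrt(10450) = 5*sqrt(418) ≈ 102.23)
o(O) = sqrt(2)*sqrt(O) (o(O) = sqrt(2*O) = sqrt(2)*sqrt(O))
(A + o(g)) + (-12564 - 10955) = (5*sqrt(418) + sqrt(2)*sqrt(150)) + (-12564 - 10955) = (5*sqrt(418) + sqrt(2)*(5*sqrt(6))) - 23519 = (5*sqrt(418) + 10*sqrt(3)) - 23519 = -23519 + 5*sqrt(418) + 10*sqrt(3)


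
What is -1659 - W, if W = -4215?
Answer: 2556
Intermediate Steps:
-1659 - W = -1659 - 1*(-4215) = -1659 + 4215 = 2556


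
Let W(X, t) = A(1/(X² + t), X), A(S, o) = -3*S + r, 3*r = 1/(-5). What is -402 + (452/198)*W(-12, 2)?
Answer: -43600393/108405 ≈ -402.20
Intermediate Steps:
r = -1/15 (r = (⅓)/(-5) = (⅓)*(-⅕) = -1/15 ≈ -0.066667)
A(S, o) = -1/15 - 3*S (A(S, o) = -3*S - 1/15 = -1/15 - 3*S)
W(X, t) = -1/15 - 3/(t + X²) (W(X, t) = -1/15 - 3/(X² + t) = -1/15 - 3/(t + X²))
-402 + (452/198)*W(-12, 2) = -402 + (452/198)*((-45 - 1*2 - 1*(-12)²)/(15*(2 + (-12)²))) = -402 + (452*(1/198))*((-45 - 2 - 1*144)/(15*(2 + 144))) = -402 + 226*((1/15)*(-45 - 2 - 144)/146)/99 = -402 + 226*((1/15)*(1/146)*(-191))/99 = -402 + (226/99)*(-191/2190) = -402 - 21583/108405 = -43600393/108405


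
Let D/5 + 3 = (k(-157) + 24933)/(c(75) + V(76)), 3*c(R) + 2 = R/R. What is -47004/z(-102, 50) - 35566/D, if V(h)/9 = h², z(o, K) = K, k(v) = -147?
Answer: 3696969368/1967475 ≈ 1879.0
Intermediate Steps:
V(h) = 9*h²
c(R) = -⅓ (c(R) = -⅔ + (R/R)/3 = -⅔ + (⅓)*1 = -⅔ + ⅓ = -⅓)
D = -1967475/155951 (D = -15 + 5*((-147 + 24933)/(-⅓ + 9*76²)) = -15 + 5*(24786/(-⅓ + 9*5776)) = -15 + 5*(24786/(-⅓ + 51984)) = -15 + 5*(24786/(155951/3)) = -15 + 5*(24786*(3/155951)) = -15 + 5*(74358/155951) = -15 + 371790/155951 = -1967475/155951 ≈ -12.616)
-47004/z(-102, 50) - 35566/D = -47004/50 - 35566/(-1967475/155951) = -47004*1/50 - 35566*(-155951/1967475) = -23502/25 + 5546553266/1967475 = 3696969368/1967475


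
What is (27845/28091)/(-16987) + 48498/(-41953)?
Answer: -23143531942151/20019208768601 ≈ -1.1561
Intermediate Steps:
(27845/28091)/(-16987) + 48498/(-41953) = (27845*(1/28091))*(-1/16987) + 48498*(-1/41953) = (27845/28091)*(-1/16987) - 48498/41953 = -27845/477181817 - 48498/41953 = -23143531942151/20019208768601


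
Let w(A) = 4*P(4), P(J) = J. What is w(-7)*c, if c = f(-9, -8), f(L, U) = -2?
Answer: -32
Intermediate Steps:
c = -2
w(A) = 16 (w(A) = 4*4 = 16)
w(-7)*c = 16*(-2) = -32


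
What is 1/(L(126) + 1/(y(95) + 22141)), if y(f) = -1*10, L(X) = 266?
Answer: 22131/5886847 ≈ 0.0037594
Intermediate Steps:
y(f) = -10
1/(L(126) + 1/(y(95) + 22141)) = 1/(266 + 1/(-10 + 22141)) = 1/(266 + 1/22131) = 1/(5886847/22131) = 22131/5886847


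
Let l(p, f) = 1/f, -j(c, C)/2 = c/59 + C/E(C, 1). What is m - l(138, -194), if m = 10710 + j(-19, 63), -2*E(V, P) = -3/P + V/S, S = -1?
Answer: 1348054269/125906 ≈ 10707.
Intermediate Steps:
E(V, P) = V/2 + 3/(2*P) (E(V, P) = -(-3/P + V/(-1))/2 = -(-3/P + V*(-1))/2 = -(-3/P - V)/2 = -(-V - 3/P)/2 = V/2 + 3/(2*P))
j(c, C) = -2*c/59 - 2*C/(3/2 + C/2) (j(c, C) = -2*(c/59 + C/(((1/2)*(3 + 1*C)/1))) = -2*(c*(1/59) + C/(((1/2)*1*(3 + C)))) = -2*(c/59 + C/(3/2 + C/2)) = -2*c/59 - 2*C/(3/2 + C/2))
m = 6948730/649 (m = 10710 - (236*63 + 2*(-19)*(3 + 63))/(177 + 59*63) = 10710 - (14868 + 2*(-19)*66)/(177 + 3717) = 10710 - 1*(14868 - 2508)/3894 = 10710 - 1*1/3894*12360 = 10710 - 2060/649 = 6948730/649 ≈ 10707.)
m - l(138, -194) = 6948730/649 - 1/(-194) = 6948730/649 - 1*(-1/194) = 6948730/649 + 1/194 = 1348054269/125906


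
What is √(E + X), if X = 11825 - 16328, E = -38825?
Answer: 8*I*√677 ≈ 208.15*I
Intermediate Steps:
X = -4503
√(E + X) = √(-38825 - 4503) = √(-43328) = 8*I*√677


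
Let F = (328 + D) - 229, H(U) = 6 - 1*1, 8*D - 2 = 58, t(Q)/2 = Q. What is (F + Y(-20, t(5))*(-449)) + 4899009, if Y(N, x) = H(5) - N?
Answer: 9775781/2 ≈ 4.8879e+6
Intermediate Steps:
t(Q) = 2*Q
D = 15/2 (D = ¼ + (⅛)*58 = ¼ + 29/4 = 15/2 ≈ 7.5000)
H(U) = 5 (H(U) = 6 - 1 = 5)
Y(N, x) = 5 - N
F = 213/2 (F = (328 + 15/2) - 229 = 671/2 - 229 = 213/2 ≈ 106.50)
(F + Y(-20, t(5))*(-449)) + 4899009 = (213/2 + (5 - 1*(-20))*(-449)) + 4899009 = (213/2 + (5 + 20)*(-449)) + 4899009 = (213/2 + 25*(-449)) + 4899009 = (213/2 - 11225) + 4899009 = -22237/2 + 4899009 = 9775781/2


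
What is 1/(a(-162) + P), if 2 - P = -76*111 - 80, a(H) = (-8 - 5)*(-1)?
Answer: 1/8531 ≈ 0.00011722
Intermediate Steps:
a(H) = 13 (a(H) = -13*(-1) = 13)
P = 8518 (P = 2 - (-76*111 - 80) = 2 - (-8436 - 80) = 2 - 1*(-8516) = 2 + 8516 = 8518)
1/(a(-162) + P) = 1/(13 + 8518) = 1/8531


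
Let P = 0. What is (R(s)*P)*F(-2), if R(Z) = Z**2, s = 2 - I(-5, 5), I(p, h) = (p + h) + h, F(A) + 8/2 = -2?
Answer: 0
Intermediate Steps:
F(A) = -6 (F(A) = -4 - 2 = -6)
I(p, h) = p + 2*h (I(p, h) = (h + p) + h = p + 2*h)
s = -3 (s = 2 - (-5 + 2*5) = 2 - (-5 + 10) = 2 - 1*5 = 2 - 5 = -3)
(R(s)*P)*F(-2) = ((-3)**2*0)*(-6) = (9*0)*(-6) = 0*(-6) = 0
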